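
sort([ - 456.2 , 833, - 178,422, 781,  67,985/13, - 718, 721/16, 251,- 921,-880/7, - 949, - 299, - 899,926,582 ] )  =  [-949, -921,- 899,-718,-456.2,- 299,-178, - 880/7,721/16, 67,985/13, 251, 422, 582, 781, 833,  926 ]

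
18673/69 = 270+43/69 = 270.62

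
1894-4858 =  - 2964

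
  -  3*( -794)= 2382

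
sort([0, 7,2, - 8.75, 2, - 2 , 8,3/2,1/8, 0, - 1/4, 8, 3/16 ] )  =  [ - 8.75,  -  2 , - 1/4,0,0, 1/8, 3/16, 3/2, 2, 2,  7, 8, 8]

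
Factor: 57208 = 2^3 * 7151^1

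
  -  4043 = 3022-7065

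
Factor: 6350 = 2^1 * 5^2*127^1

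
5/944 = 5/944=0.01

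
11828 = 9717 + 2111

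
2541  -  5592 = -3051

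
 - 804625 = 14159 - 818784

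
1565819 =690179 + 875640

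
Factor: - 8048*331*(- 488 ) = 1299977344=2^7*61^1*331^1 * 503^1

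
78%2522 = 78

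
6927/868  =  7 + 851/868 = 7.98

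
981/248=3  +  237/248 =3.96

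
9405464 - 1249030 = 8156434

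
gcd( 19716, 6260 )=4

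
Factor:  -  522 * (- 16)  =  2^5* 3^2 * 29^1 =8352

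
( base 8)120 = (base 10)80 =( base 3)2222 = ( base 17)4C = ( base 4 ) 1100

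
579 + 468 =1047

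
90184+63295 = 153479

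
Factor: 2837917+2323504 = 17^1*303613^1 = 5161421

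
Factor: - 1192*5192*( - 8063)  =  49900810432 = 2^6 * 11^2* 59^1*149^1*733^1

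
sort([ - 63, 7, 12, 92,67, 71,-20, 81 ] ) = [  -  63,  -  20, 7,  12, 67,71,81, 92 ] 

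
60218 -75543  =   - 15325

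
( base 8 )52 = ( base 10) 42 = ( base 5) 132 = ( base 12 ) 36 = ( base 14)30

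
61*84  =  5124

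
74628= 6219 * 12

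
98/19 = 98/19 = 5.16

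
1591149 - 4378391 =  - 2787242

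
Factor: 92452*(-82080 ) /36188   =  -2^5*3^3*5^1*19^1*29^1  *  83^(-1)*109^(-1)*797^1 = - 1897115040/9047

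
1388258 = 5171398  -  3783140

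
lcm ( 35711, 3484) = 142844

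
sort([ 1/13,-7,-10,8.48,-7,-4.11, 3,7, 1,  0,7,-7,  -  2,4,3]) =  [ - 10,-7,-7, -7, - 4.11 ,-2,0,1/13,1,3, 3, 4, 7,7,8.48]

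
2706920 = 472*5735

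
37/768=37/768 =0.05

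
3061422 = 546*5607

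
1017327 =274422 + 742905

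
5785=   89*65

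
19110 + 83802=102912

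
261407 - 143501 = 117906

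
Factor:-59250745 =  - 5^1*2837^1 * 4177^1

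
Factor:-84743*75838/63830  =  -3213369817/31915  =  - 5^( - 1)*7^1*13^( - 1 )*83^1*491^( - 1) * 1021^1*5417^1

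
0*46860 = 0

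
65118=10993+54125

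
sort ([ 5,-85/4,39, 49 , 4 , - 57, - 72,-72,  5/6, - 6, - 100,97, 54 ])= [ - 100, - 72,-72, - 57  ,-85/4 , - 6 , 5/6,4, 5, 39, 49,54, 97 ]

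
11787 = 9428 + 2359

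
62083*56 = 3476648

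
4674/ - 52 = -2337/26 = -89.88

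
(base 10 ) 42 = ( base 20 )22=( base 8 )52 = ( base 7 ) 60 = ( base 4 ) 222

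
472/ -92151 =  - 1 + 91679/92151 = - 0.01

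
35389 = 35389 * 1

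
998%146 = 122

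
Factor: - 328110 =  - 2^1* 3^1*5^1*10937^1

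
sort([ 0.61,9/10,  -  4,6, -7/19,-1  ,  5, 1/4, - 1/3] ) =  [ - 4,-1,-7/19,-1/3,  1/4,  0.61, 9/10 , 5,6 ] 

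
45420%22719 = 22701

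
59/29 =59/29 = 2.03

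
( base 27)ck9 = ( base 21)101F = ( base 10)9297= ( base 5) 244142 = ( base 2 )10010001010001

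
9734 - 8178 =1556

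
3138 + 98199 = 101337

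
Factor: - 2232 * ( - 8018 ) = 17896176 = 2^4*3^2*19^1*31^1*211^1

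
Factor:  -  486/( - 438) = 81/73 = 3^4*73^( - 1 )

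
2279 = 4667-2388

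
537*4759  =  2555583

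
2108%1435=673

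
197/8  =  24 + 5/8=24.62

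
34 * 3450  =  117300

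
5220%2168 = 884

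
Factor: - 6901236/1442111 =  - 2^2 *3^2*11^(  -  1)*53^1 * 3617^1*131101^(-1)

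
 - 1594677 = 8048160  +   - 9642837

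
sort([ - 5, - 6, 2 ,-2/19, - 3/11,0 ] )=[ - 6, - 5 , - 3/11, - 2/19, 0,  2]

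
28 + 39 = 67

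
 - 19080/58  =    -  329 + 1/29 = - 328.97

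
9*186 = 1674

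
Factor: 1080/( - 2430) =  - 2^2  *3^( - 2) = - 4/9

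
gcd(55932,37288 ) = 18644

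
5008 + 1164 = 6172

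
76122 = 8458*9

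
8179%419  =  218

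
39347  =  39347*1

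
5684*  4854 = 27590136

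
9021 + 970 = 9991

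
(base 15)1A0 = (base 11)311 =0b101110111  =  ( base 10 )375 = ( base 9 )456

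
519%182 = 155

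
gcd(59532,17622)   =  66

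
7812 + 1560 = 9372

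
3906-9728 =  -5822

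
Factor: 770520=2^3*3^1*5^1*6421^1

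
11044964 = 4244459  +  6800505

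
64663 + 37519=102182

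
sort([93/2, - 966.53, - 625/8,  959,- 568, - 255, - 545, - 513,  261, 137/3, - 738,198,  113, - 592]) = [-966.53, - 738, - 592, - 568, - 545, - 513, - 255,-625/8,137/3,93/2,113,198 , 261,959]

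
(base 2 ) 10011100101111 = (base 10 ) 10031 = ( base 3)111202112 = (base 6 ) 114235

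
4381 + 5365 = 9746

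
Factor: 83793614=2^1*3359^1*12473^1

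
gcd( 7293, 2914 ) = 1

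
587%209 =169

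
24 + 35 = 59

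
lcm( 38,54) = 1026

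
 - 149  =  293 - 442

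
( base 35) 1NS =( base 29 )2CS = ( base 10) 2058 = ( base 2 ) 100000001010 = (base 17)721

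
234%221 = 13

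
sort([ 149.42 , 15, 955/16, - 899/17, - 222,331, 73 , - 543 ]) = [ - 543, - 222, - 899/17 , 15, 955/16,  73, 149.42,331 ]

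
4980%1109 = 544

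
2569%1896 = 673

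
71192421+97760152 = 168952573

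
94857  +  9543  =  104400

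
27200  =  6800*4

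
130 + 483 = 613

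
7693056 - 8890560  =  -1197504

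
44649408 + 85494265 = 130143673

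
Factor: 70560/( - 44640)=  - 7^2*31^ ( - 1) = -49/31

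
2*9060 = 18120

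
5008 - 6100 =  - 1092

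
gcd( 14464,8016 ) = 16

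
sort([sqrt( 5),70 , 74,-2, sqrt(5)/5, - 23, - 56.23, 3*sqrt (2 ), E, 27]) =[ - 56.23,-23,-2,sqrt( 5)/5,sqrt( 5), E, 3*sqrt( 2 ),  27 , 70, 74]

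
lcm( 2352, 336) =2352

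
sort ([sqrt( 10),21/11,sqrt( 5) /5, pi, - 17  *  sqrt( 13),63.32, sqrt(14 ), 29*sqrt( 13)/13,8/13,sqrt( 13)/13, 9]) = [ - 17*sqrt (13 ),sqrt( 13)/13, sqrt (5)/5,8/13,21/11,pi,sqrt (10) , sqrt (14),29 *sqrt(13)/13, 9, 63.32 ]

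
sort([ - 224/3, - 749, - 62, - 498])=[ - 749, - 498,- 224/3, - 62 ]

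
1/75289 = 1/75289 = 0.00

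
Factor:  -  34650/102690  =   - 5^1*11^1 * 163^( - 1 ) = - 55/163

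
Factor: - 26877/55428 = -289/596 = - 2^(-2) *17^2*149^(-1 ) 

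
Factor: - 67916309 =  - 17^1*23^1*173699^1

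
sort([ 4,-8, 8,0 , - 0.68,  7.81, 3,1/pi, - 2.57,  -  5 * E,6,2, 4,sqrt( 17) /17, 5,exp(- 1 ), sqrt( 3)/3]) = [ - 5*E,  -  8, - 2.57, - 0.68,0,sqrt ( 17 ) /17,1/pi, exp( -1 ),sqrt( 3 )/3 , 2, 3,4,4, 5, 6,7.81,8]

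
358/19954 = 179/9977 = 0.02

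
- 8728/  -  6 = 4364/3 = 1454.67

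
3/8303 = 3/8303 = 0.00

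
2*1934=3868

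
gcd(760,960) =40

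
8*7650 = 61200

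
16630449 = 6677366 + 9953083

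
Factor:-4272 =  - 2^4*3^1*89^1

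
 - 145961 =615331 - 761292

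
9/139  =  9/139 = 0.06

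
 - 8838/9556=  - 1+359/4778 = - 0.92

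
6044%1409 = 408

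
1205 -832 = 373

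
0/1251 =0 = 0.00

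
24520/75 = 326+14/15 =326.93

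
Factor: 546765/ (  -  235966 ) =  - 2^( - 1)*3^1*5^1*127^( - 1)*929^ ( - 1)*36451^1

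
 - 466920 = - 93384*5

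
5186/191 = 27+29/191 = 27.15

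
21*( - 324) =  - 6804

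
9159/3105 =2 + 983/1035 = 2.95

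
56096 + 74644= 130740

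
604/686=302/343 = 0.88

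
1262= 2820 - 1558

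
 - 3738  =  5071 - 8809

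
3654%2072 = 1582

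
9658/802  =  12 + 17/401 = 12.04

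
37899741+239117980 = 277017721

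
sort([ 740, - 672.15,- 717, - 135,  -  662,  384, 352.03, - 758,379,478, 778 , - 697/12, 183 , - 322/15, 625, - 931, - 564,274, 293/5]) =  [ - 931,- 758, - 717, - 672.15, - 662, - 564,  -  135, - 697/12,-322/15, 293/5 , 183, 274, 352.03, 379, 384, 478, 625,740, 778] 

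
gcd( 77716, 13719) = 1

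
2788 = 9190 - 6402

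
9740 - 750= 8990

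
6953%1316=373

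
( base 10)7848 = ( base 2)1111010101000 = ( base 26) bfm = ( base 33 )76r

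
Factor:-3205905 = -3^1*5^1*213727^1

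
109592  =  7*15656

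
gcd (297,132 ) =33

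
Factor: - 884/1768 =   -  2^( - 1) = - 1/2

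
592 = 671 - 79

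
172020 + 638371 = 810391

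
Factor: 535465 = 5^1*7^1 * 15299^1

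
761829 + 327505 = 1089334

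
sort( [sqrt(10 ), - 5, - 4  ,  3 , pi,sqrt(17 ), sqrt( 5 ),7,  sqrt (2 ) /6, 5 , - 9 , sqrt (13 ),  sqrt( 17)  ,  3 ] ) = [ - 9, - 5,  -  4,sqrt(2 ) /6, sqrt( 5 ),  3, 3, pi,sqrt(10 ), sqrt( 13 ),sqrt(17), sqrt( 17), 5, 7 ] 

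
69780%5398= 5004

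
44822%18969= 6884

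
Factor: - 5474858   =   - 2^1 * 79^1 *34651^1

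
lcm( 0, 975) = 0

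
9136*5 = 45680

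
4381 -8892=  -  4511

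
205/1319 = 205/1319 =0.16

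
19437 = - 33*(  -  589 )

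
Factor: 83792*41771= 2^4*5237^1 * 41771^1 = 3500075632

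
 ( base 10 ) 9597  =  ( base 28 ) c6l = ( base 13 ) 44A3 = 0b10010101111101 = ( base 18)1bb3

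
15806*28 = 442568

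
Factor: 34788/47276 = 39/53 = 3^1*13^1 * 53^( - 1)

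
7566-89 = 7477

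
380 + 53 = 433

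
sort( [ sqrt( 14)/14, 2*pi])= [sqrt( 14)/14,2 * pi]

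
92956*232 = 21565792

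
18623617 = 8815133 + 9808484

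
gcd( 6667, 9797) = 1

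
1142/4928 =571/2464 =0.23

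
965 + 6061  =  7026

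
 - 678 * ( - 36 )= 24408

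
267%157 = 110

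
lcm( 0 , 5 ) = 0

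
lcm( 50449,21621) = 151347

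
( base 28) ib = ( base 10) 515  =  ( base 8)1003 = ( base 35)ep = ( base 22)119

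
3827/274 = 13 + 265/274 = 13.97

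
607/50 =607/50 = 12.14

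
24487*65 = 1591655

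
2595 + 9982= 12577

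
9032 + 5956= 14988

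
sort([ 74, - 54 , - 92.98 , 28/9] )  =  [ - 92.98,-54, 28/9  ,  74] 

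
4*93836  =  375344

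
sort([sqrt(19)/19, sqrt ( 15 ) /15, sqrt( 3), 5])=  [ sqrt (19 ) /19,sqrt( 15 ) /15,sqrt( 3) , 5]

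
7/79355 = 7/79355=0.00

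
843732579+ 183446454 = 1027179033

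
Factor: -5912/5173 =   -  8/7 = - 2^3 *7^( - 1) 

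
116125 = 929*125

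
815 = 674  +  141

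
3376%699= 580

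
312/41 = 312/41 = 7.61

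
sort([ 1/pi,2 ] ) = [ 1/pi, 2 ] 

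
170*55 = 9350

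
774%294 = 186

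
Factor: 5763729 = 3^1*89^1*21587^1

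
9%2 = 1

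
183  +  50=233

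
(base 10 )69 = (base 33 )23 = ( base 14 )4d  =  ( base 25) 2j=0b1000101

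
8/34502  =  4/17251=0.00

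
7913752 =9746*812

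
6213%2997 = 219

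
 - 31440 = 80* (-393)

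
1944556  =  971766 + 972790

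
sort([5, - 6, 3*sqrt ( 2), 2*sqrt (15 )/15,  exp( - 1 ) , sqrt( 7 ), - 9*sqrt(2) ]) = [ - 9*sqrt ( 2 ), - 6, exp(-1) , 2*sqrt(15 )/15, sqrt(7 ), 3*sqrt( 2),5 ]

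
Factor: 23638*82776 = 1956659088 =2^4*3^1*53^1*223^1*3449^1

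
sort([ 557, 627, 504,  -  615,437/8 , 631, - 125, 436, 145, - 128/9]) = [ - 615, - 125, - 128/9, 437/8, 145, 436,504, 557, 627, 631]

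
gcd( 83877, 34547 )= 1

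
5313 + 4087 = 9400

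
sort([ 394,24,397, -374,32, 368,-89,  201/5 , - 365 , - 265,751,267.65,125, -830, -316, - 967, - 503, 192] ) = [  -  967,  -  830, -503,  -  374, - 365, - 316,-265, - 89,24, 32,201/5, 125,192,267.65, 368, 394, 397,  751 ]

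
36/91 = 36/91 = 0.40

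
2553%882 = 789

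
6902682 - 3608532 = 3294150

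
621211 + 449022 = 1070233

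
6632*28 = 185696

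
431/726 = 431/726=0.59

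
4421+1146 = 5567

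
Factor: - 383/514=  - 2^( - 1)*257^( - 1 )*383^1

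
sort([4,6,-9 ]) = [ - 9,4, 6] 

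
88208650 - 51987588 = 36221062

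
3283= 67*49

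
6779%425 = 404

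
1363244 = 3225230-1861986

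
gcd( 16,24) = 8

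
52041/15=17347/5 = 3469.40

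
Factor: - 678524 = -2^2*7^1 * 11^1*2203^1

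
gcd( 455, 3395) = 35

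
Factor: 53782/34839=2^1*3^( - 2)*7^(  -  2)*79^( - 1)*26891^1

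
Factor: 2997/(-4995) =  - 3/5   =  - 3^1*5^( - 1)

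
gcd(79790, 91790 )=10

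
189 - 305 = -116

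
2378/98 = 1189/49 = 24.27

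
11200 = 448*25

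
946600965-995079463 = - 48478498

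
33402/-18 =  - 5567/3 = - 1855.67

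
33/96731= 33/96731  =  0.00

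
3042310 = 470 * 6473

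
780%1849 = 780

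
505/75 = 6+11/15 = 6.73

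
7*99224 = 694568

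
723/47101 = 723/47101 = 0.02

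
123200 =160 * 770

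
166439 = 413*403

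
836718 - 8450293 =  - 7613575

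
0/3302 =0 =0.00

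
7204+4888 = 12092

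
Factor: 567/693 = 9/11 = 3^2*11^ ( - 1)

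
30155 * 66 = 1990230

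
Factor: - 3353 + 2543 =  - 2^1 * 3^4*5^1 = - 810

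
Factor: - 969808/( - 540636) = 242452/135159 = 2^2*3^( - 1)*7^2 * 1237^1*45053^(-1) 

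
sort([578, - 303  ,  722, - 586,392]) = [ - 586 , - 303,  392,578, 722] 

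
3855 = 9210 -5355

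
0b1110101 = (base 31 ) 3o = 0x75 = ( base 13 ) 90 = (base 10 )117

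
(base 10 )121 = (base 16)79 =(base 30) 41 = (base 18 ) 6d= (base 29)45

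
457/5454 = 457/5454 = 0.08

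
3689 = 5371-1682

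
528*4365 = 2304720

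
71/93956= 71/93956 = 0.00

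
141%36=33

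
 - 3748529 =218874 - 3967403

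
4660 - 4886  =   - 226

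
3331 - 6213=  - 2882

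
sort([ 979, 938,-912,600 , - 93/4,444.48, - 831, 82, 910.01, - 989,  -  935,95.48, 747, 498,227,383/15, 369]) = [ - 989 , - 935, - 912, - 831, - 93/4, 383/15,82,95.48,227,369, 444.48,498,  600,747,910.01,938,979]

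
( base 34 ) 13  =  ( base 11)34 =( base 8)45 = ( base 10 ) 37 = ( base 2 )100101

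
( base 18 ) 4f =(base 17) 52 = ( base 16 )57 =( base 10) 87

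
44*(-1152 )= - 50688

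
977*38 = 37126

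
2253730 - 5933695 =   -  3679965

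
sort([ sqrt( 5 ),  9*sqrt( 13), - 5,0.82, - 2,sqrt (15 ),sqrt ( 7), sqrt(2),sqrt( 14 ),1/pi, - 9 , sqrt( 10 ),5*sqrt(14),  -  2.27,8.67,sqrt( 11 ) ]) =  [-9 , - 5, - 2.27,  -  2,1/pi, 0.82,sqrt (2 ) , sqrt( 5),sqrt( 7),sqrt( 10)  ,  sqrt( 11),sqrt(14 ),sqrt( 15),8.67,5 * sqrt(14 ), 9 * sqrt(13) ]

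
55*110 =6050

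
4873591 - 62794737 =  - 57921146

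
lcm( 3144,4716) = 9432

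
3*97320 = 291960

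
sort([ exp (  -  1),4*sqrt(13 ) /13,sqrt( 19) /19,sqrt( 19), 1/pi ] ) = [ sqrt(  19)/19,1/pi, exp(  -  1 ),4*sqrt(13) /13,sqrt( 19)]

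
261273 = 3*87091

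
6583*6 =39498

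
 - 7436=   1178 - 8614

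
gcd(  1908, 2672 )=4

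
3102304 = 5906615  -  2804311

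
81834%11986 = 9918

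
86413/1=86413= 86413.00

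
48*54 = 2592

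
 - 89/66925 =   -  89/66925 = - 0.00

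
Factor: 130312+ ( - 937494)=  - 2^1 * 403591^1 = - 807182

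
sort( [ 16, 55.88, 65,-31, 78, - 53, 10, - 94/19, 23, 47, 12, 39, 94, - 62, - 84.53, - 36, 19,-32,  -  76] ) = [ - 84.53 , - 76, - 62,  -  53, - 36,-32, - 31,-94/19, 10,12,16, 19, 23,39 , 47,55.88, 65,  78, 94 ]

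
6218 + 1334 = 7552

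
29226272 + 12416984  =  41643256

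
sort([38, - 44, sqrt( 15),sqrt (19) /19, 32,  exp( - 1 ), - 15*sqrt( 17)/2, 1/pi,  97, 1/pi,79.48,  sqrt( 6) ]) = [ - 44, - 15*sqrt( 17) /2, sqrt(19)/19 , 1/pi, 1/pi,exp(-1),sqrt( 6 ),  sqrt( 15),32,38,  79.48  ,  97]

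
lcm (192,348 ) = 5568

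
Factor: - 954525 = - 3^1 *5^2*11^1* 13^1*89^1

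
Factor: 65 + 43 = 108 = 2^2*3^3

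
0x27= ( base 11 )36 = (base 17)25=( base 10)39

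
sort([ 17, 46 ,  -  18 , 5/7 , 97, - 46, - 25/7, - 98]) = [-98, - 46 , - 18, - 25/7,5/7,17 , 46, 97]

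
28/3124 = 7/781 = 0.01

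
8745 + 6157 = 14902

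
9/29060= 9/29060=0.00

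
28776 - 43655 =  - 14879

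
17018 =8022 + 8996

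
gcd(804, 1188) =12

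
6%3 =0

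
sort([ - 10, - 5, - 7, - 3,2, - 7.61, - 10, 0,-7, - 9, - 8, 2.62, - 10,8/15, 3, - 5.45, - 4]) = [  -  10, - 10, - 10, - 9, - 8 ,  -  7.61,  -  7, - 7, - 5.45, - 5, - 4 , - 3, 0, 8/15,2,2.62, 3 ] 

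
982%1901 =982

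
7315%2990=1335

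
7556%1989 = 1589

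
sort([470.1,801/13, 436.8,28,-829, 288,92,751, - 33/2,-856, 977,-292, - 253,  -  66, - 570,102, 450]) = [ - 856,  -  829, - 570,- 292,-253, - 66, - 33/2, 28, 801/13,92, 102,  288, 436.8, 450, 470.1,  751, 977]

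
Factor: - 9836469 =-3^2 *397^1*2753^1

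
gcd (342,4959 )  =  171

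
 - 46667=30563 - 77230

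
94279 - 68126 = 26153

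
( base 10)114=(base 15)79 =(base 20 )5e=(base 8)162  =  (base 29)3R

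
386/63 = 6 + 8/63=6.13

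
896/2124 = 224/531  =  0.42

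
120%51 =18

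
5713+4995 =10708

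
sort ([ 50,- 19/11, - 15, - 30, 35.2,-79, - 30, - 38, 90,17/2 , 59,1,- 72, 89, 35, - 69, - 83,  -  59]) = [ - 83, - 79,-72, - 69,  -  59, - 38, - 30,-30, - 15,  -  19/11, 1, 17/2,35, 35.2 , 50,59, 89, 90]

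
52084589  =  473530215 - 421445626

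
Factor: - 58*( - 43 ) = 2494 = 2^1*29^1*43^1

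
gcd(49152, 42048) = 192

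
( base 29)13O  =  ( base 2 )1110111000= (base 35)R7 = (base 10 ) 952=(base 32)to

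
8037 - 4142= 3895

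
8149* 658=5362042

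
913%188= 161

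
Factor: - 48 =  - 2^4*3^1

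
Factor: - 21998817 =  - 3^3*814771^1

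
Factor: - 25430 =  - 2^1*5^1*2543^1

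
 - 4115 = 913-5028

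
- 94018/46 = - 2044 + 3/23 = - 2043.87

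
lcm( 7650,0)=0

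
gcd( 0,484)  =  484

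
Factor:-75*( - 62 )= 4650 = 2^1*3^1 * 5^2 * 31^1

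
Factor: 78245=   5^1 * 15649^1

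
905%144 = 41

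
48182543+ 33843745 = 82026288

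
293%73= 1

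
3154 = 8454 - 5300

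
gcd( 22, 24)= 2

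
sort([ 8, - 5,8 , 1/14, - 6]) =[-6 , - 5,  1/14, 8, 8 ] 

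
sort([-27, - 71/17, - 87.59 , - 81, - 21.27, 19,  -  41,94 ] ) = [ - 87.59, - 81, - 41,- 27, - 21.27, - 71/17,19,94]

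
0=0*724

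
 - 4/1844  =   - 1+460/461 = -0.00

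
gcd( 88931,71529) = 113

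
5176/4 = 1294 = 1294.00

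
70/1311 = 70/1311=0.05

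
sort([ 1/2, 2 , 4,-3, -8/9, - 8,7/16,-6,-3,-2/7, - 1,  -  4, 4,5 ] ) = [ - 8,  -  6,-4,-3,-3,  -  1, - 8/9, - 2/7,7/16,1/2,2, 4, 4,5 ] 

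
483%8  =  3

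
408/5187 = 136/1729 =0.08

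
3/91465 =3/91465 =0.00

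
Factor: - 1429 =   -  1429^1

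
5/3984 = 5/3984  =  0.00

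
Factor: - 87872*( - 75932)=6672296704 =2^8*41^1*463^1*1373^1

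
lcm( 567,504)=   4536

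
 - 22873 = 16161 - 39034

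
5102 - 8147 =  - 3045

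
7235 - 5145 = 2090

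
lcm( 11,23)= 253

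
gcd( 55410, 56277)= 3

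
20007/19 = 1053 = 1053.00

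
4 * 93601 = 374404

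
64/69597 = 64/69597 = 0.00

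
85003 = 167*509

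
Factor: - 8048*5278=-42477344 = - 2^5*7^1*13^1*29^1*503^1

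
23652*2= 47304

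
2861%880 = 221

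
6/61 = 6/61 =0.10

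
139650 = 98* 1425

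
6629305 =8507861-1878556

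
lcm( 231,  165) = 1155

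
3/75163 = 3/75163 = 0.00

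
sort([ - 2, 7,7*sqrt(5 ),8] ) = [ - 2,7,8, 7*sqrt(5 ) ]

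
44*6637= 292028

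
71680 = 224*320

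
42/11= 42/11 = 3.82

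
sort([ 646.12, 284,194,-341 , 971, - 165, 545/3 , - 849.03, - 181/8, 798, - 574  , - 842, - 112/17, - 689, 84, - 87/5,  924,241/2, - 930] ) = [  -  930, - 849.03,- 842, - 689, - 574, - 341, - 165,-181/8, - 87/5,-112/17, 84,  241/2,545/3,194,284, 646.12, 798,  924, 971 ] 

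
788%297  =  194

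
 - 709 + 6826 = 6117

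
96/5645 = 96/5645 = 0.02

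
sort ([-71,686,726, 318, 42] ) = [ - 71, 42, 318, 686, 726 ] 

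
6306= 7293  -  987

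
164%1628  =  164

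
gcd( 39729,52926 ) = 3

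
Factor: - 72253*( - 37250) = 2691424250 = 2^1*5^3*149^1*72253^1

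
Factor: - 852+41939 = 181^1*227^1 =41087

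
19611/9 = 2179= 2179.00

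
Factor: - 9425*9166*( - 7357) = 2^1*5^2*7^1*13^1*29^1*1051^1*4583^1 = 635567919350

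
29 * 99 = 2871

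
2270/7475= 454/1495= 0.30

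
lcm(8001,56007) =56007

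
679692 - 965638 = -285946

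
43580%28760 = 14820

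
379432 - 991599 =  - 612167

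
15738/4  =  7869/2= 3934.50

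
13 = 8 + 5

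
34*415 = 14110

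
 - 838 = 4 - 842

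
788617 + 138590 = 927207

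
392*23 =9016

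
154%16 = 10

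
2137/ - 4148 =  - 1 + 2011/4148 = - 0.52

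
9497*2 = 18994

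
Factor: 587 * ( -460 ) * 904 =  - 2^5 * 5^1*23^1 * 113^1*587^1 = - 244098080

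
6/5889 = 2/1963 = 0.00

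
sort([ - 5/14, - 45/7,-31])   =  [ - 31,-45/7,  -  5/14] 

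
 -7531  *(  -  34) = 256054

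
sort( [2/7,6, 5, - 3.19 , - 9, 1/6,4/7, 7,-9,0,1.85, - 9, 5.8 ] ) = [ - 9,-9,-9, - 3.19,0,1/6, 2/7, 4/7,1.85, 5,  5.8, 6,7 ] 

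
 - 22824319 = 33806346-56630665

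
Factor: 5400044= 2^2*13^1*113^1*919^1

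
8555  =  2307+6248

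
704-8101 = - 7397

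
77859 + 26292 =104151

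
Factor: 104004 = 2^2*3^5 * 107^1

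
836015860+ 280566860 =1116582720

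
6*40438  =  242628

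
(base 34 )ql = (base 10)905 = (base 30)105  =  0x389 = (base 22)1J3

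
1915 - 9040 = - 7125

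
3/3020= 3/3020 = 0.00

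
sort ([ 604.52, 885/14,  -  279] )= [ - 279,  885/14, 604.52 ]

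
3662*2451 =8975562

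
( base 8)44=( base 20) 1g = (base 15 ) 26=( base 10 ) 36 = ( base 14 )28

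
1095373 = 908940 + 186433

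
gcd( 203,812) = 203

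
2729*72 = 196488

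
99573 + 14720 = 114293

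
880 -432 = 448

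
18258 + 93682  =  111940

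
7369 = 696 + 6673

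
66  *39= 2574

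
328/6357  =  328/6357  =  0.05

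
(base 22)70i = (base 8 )6516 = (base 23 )6A2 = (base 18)a94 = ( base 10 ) 3406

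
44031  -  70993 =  - 26962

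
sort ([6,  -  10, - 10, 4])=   [ - 10,-10,  4, 6] 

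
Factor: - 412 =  - 2^2 * 103^1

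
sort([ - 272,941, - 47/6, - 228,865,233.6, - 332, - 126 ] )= [ - 332 , - 272, - 228, - 126, - 47/6,233.6,865, 941]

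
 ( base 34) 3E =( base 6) 312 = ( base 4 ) 1310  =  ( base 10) 116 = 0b1110100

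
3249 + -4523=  - 1274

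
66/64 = 33/32 = 1.03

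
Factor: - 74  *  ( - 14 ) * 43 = 44548 = 2^2 *7^1 * 37^1* 43^1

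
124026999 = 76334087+47692912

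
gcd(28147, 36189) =4021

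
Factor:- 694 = -2^1 * 347^1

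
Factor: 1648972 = 2^2*13^1*19^1*1669^1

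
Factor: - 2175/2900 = -3/4 = - 2^( - 2 )*3^1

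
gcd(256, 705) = 1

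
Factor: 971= 971^1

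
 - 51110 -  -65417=14307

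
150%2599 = 150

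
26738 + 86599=113337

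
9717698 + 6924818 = 16642516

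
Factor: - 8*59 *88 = - 2^6*11^1*59^1  =  - 41536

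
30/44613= 10/14871=0.00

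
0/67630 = 0 =0.00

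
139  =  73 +66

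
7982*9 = 71838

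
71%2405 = 71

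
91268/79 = 1155 + 23/79 = 1155.29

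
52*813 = 42276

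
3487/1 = 3487  =  3487.00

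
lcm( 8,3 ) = 24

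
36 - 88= - 52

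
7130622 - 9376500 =-2245878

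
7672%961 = 945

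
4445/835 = 5+54/167 = 5.32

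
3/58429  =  3/58429 = 0.00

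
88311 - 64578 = 23733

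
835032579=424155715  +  410876864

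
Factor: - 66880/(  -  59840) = 17^ ( - 1)*19^1= 19/17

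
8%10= 8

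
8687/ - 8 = - 8687/8 =- 1085.88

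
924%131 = 7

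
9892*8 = 79136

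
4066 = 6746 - 2680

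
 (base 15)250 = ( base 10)525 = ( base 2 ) 1000001101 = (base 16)20d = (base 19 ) 18C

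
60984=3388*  18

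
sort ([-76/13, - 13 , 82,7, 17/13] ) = [ - 13, - 76/13,17/13, 7, 82 ]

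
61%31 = 30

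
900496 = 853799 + 46697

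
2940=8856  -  5916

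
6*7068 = 42408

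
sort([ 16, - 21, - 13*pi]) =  [ -13*pi , - 21,16]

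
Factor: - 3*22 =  - 2^1*3^1*11^1   =  -66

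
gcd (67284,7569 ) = 9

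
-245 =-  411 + 166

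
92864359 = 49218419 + 43645940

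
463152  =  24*19298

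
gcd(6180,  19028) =4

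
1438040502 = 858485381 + 579555121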